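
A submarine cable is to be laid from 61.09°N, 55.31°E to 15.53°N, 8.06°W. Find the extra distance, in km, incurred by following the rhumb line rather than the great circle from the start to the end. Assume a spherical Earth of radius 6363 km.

164 km

Great circle: cos σ = sin φ₁ sin φ₂ + cos φ₁ cos φ₂ cos Δλ,  σ = 1.1117 rad → d_gc = 7073.6 km
Rhumb line: Δψ = -1.0812, q = Δφ/Δψ = 0.7354, d_rh = R√(Δφ²+q²Δλ²) = 7238.0 km
Excess = 7238.0 − 7073.6 = 164.4 ≈ 164 km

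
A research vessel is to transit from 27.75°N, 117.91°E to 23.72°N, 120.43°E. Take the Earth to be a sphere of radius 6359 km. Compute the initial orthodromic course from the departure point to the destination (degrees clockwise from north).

N = sin Δλ·cos φ₂ = +0.0403;  D = cos φ₁ sin φ₂ − sin φ₁ cos φ₂ cos Δλ = -0.0699
initial course = atan2(N, D) = 150.05°

150.1°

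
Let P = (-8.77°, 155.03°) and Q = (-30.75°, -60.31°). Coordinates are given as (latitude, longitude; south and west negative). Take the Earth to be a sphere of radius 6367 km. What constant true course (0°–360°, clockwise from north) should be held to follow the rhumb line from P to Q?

Δψ = ln[tan(π/4+φ₂/2)/tan(π/4+φ₁/2)] = -0.4108
Δλ = +2.5248 rad (taken the short way round)
course = atan2(Δλ, Δψ) = 99.24°

99.2°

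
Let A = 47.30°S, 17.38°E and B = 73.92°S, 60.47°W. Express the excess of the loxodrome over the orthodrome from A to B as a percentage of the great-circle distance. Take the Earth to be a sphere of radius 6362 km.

6.3%

Great circle: σ = 0.7292 rad → d_gc = Rσ = 4639.3 km
Rhumb: Δφ = -0.4646, Δλ = -1.3587, Δψ = -1.0179, q = Δφ/Δψ = 0.4564 → d_rh = R√(Δφ²+q²Δλ²) = 4930.0 km
Excess = (4930.0 − 4639.3) / 4639.3 = 290.7 / 4639.3 = 6.27% ≈ 6.3%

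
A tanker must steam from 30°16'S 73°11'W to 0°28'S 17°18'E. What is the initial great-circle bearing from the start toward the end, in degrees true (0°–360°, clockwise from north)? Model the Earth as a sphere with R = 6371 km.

90.6°

N = sin Δλ·cos φ₂ = +0.9999;  D = cos φ₁ sin φ₂ − sin φ₁ cos φ₂ cos Δλ = -0.0113
initial course = atan2(N, D) = 90.65°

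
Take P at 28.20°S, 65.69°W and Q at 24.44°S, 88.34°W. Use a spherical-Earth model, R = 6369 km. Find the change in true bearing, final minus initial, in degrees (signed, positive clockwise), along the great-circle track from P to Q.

+10.2°

Initial bearing θ₁ = atan2(sin Δλ cos φ₂, cos φ₁ sin φ₂ − sin φ₁ cos φ₂ cos Δλ) = 275.28°
Final bearing θ₂ = (initial bearing from the destination back to the start) + 180° = 285.43°
Δθ = θ₂ − θ₁ = +10.2°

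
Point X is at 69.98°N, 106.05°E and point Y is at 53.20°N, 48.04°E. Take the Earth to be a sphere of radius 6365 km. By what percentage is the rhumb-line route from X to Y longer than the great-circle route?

Great circle: σ = 0.5336 rad → d_gc = Rσ = 3396.3 km
Rhumb: Δφ = -0.2929, Δλ = -1.0125, Δψ = -0.6337, q = Δφ/Δψ = 0.4621 → d_rh = R√(Δφ²+q²Δλ²) = 3513.3 km
Excess = (3513.3 − 3396.3) / 3396.3 = 117.0 / 3396.3 = 3.44% ≈ 3.4%

3.4%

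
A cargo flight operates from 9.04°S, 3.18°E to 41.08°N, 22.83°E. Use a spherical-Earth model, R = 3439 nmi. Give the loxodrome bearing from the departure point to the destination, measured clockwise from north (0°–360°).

Meridional parts: M(φ₁)=-0.1584, M(φ₂)=+0.7877 → ΔM = +0.9462;  Δλ = +0.3430 rad
tan C = Δλ / ΔM = +0.3625 → C = 19.92°

19.9°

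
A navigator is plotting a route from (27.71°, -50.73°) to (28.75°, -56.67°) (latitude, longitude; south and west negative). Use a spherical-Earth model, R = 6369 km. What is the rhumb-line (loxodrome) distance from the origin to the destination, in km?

593 km

Rhumb course C = atan2(Δλ, Δψ) with Δψ = ln[tan(π/4+φ₂/2)/tan(π/4+φ₁/2)] = +0.0206, Δλ = -0.1037 → C = 281.24°
d = R·|Δφ| / |cos C| = 6369·0.01815 / 0.19491 = 593 km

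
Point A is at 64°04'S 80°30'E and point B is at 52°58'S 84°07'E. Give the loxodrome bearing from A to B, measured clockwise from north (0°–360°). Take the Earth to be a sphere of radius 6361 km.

9.6°

Δψ = ln[tan(π/4+φ₂/2)/tan(π/4+φ₁/2)] = +0.3747
Δλ = +0.0631 rad (taken the short way round)
course = atan2(Δλ, Δψ) = 9.56°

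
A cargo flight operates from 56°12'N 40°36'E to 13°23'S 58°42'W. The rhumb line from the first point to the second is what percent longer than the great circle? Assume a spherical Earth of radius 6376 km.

3.0%

Great circle: σ = 1.8544 rad → d_gc = Rσ = 11823.6 km
Rhumb: Δφ = -1.2145, Δλ = -1.7331, Δψ = -1.4270, q = Δφ/Δψ = 0.8510 → d_rh = R√(Δφ²+q²Δλ²) = 12181.9 km
Excess = (12181.9 − 11823.6) / 11823.6 = 358.3 / 11823.6 = 3.03% ≈ 3.0%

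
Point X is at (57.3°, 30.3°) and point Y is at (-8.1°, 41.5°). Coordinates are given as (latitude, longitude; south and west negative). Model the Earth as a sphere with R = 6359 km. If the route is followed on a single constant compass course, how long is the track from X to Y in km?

Δψ = ln[tan(π/4+φ₂/2)/tan(π/4+φ₁/2)] = -1.3682;  Δφ = -1.1414 rad,  Δλ = +0.1955 rad
q = Δφ/Δψ = 0.8343
d = R·√(Δφ² + q²Δλ²) = 6359·1.15304 = 7332 km

7332 km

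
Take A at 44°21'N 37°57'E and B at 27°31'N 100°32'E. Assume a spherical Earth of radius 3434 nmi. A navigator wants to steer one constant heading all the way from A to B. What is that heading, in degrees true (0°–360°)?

108.5°

Meridional parts: M(φ₁)=+0.8654, M(φ₂)=+0.4999 → ΔM = -0.3656;  Δλ = +1.0923 rad
tan C = Δλ / ΔM = -2.9880 → C = 108.50°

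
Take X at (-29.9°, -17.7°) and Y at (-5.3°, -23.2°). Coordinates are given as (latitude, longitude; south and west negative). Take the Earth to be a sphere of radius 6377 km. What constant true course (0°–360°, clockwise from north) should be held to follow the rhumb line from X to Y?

Meridional parts: M(φ₁)=-0.5473, M(φ₂)=-0.0926 → ΔM = +0.4547;  Δλ = -0.0960 rad
tan C = Δλ / ΔM = -0.2111 → C = 348.08°

348.1°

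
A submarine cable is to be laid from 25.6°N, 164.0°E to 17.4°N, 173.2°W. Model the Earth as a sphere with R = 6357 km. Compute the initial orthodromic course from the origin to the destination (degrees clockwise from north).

N = sin Δλ·cos φ₂ = +0.3698;  D = cos φ₁ sin φ₂ − sin φ₁ cos φ₂ cos Δλ = -0.1104
initial course = atan2(N, D) = 106.62°

106.6°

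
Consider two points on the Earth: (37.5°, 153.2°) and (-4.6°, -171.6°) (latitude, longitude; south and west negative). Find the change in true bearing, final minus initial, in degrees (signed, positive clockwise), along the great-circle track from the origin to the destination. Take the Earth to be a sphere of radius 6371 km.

+11.0°

At departure: θ₁ = atan2(sin Δλ cos φ₂, cos φ₁ sin φ₂ − sin φ₁ cos φ₂ cos Δλ) = 134.24°
At arrival: θ₂ = atan2(sin Δλ cos φ₁, −cos φ₂ sin φ₁ + sin φ₂ cos φ₁ cos Δλ) = 145.23°
Δθ = θ₂ − θ₁ = +11.0°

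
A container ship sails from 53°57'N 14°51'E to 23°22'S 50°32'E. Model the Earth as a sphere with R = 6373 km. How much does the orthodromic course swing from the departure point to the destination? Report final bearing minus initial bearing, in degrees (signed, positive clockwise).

+12.4°

At departure: θ₁ = atan2(sin Δλ cos φ₂, cos φ₁ sin φ₂ − sin φ₁ cos φ₂ cos Δλ) = 147.37°
At arrival: θ₂ = atan2(sin Δλ cos φ₁, −cos φ₂ sin φ₁ + sin φ₂ cos φ₁ cos Δλ) = 159.78°
Δθ = θ₂ − θ₁ = +12.4°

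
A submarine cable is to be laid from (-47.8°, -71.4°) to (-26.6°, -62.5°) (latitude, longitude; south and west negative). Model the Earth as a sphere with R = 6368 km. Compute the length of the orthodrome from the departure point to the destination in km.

2480 km

Haversine: a = sin²(Δφ/2)+cos φ₁ cos φ₂ sin²(Δλ/2) = 0.03745;  σ = 2·atan2(√a,√(1−a))
σ = 22.318° → d = Rσ = 6368·0.38952 = 2480 km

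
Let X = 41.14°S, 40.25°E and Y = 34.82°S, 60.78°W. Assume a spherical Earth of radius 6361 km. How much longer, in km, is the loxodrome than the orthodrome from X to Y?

Great circle: cos σ = sin φ₁ sin φ₂ + cos φ₁ cos φ₂ cos Δλ,  σ = 1.3105 rad → d_gc = 8336.0 km
Rhumb line: Δψ = +0.1401, q = Δφ/Δψ = 0.7873, d_rh = R√(Δφ²+q²Δλ²) = 8858.9 km
Excess = 8858.9 − 8336.0 = 522.9 ≈ 523 km

523 km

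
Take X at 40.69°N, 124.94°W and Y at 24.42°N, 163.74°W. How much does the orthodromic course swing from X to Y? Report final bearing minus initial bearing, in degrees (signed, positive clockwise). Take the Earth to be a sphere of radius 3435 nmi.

-21.7°

At departure: θ₁ = atan2(sin Δλ cos φ₂, cos φ₁ sin φ₂ − sin φ₁ cos φ₂ cos Δλ) = 255.35°
At arrival: θ₂ = atan2(sin Δλ cos φ₁, −cos φ₂ sin φ₁ + sin φ₂ cos φ₁ cos Δλ) = 233.67°
Δθ = θ₂ − θ₁ = -21.7°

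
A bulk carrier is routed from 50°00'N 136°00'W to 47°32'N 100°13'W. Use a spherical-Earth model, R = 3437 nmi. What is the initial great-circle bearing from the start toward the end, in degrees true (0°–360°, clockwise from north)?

82.1°

N = sin Δλ·cos φ₂ = +0.3948;  D = cos φ₁ sin φ₂ − sin φ₁ cos φ₂ cos Δλ = +0.0546
initial course = atan2(N, D) = 82.13°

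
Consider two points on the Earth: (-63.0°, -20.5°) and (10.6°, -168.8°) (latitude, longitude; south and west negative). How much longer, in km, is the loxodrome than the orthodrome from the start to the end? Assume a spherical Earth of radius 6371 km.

Great circle: cos σ = sin φ₁ sin φ₂ + cos φ₁ cos φ₂ cos Δλ,  σ = 2.1455 rad → d_gc = 13668.9 km
Rhumb line: Δψ = +1.6129, q = Δφ/Δψ = 0.7965, d_rh = R√(Δφ²+q²Δλ²) = 15474.8 km
Excess = 15474.8 − 13668.9 = 1805.9 ≈ 1806 km

1806 km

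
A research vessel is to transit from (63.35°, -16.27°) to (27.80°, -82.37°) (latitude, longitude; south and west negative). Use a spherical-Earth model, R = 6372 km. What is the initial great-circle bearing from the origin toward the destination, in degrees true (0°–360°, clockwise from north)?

262.2°

N = sin Δλ·cos φ₂ = -0.8087;  D = cos φ₁ sin φ₂ − sin φ₁ cos φ₂ cos Δλ = -0.1111
initial course = atan2(N, D) = 262.18°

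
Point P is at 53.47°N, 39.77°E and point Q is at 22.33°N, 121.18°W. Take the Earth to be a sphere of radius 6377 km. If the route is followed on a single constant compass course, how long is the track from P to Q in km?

Rhumb course C = atan2(Δλ, Δψ) with Δψ = ln[tan(π/4+φ₂/2)/tan(π/4+φ₁/2)] = -0.7085, Δλ = -2.8091 → C = 255.84°
d = R·|Δφ| / |cos C| = 6377·0.54350 / 0.24457 = 14171 km

14171 km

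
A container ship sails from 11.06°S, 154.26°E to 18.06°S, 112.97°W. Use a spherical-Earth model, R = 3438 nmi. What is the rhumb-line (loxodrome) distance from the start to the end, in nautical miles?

Rhumb course C = atan2(Δλ, Δψ) with Δψ = ln[tan(π/4+φ₂/2)/tan(π/4+φ₁/2)] = -0.1263, Δλ = +1.6191 → C = 94.46°
d = R·|Δφ| / |cos C| = 3438·0.12217 / 0.07778 = 5400 nmi

5400 nmi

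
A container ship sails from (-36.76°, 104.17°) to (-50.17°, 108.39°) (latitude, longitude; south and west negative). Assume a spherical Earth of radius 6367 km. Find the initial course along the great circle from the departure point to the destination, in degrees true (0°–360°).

N = sin Δλ·cos φ₂ = +0.0471;  D = cos φ₁ sin φ₂ − sin φ₁ cos φ₂ cos Δλ = -0.2330
initial course = atan2(N, D) = 168.56°

168.6°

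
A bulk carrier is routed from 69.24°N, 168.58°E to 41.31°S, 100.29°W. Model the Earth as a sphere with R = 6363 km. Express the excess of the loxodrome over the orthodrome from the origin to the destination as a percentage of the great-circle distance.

2.1%

Great circle: σ = 2.2428 rad → d_gc = Rσ = 14270.7 km
Rhumb: Δφ = -1.9295, Δλ = +1.5905, Δψ = -2.4904, q = Δφ/Δψ = 0.7748 → d_rh = R√(Δφ²+q²Δλ²) = 14567.4 km
Excess = (14567.4 − 14270.7) / 14270.7 = 296.7 / 14270.7 = 2.08% ≈ 2.1%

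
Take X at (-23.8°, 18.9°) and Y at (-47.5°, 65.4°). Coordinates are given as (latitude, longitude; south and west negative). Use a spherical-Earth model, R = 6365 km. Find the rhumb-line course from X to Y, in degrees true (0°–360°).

122.5°

Meridional parts: M(φ₁)=-0.4279, M(φ₂)=-0.9445 → ΔM = -0.5166;  Δλ = +0.8116 rad
tan C = Δλ / ΔM = -1.5710 → C = 122.48°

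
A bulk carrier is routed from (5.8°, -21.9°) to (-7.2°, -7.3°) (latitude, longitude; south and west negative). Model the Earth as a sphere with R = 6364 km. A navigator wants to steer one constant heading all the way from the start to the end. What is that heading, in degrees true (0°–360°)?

Meridional parts: M(φ₁)=+0.1014, M(φ₂)=-0.1260 → ΔM = -0.2274;  Δλ = +0.2548 rad
tan C = Δλ / ΔM = -1.1206 → C = 131.75°

131.7°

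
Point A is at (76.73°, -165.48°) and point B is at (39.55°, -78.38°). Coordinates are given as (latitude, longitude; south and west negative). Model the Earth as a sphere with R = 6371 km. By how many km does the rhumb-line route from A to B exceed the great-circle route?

430 km

Great circle: cos σ = sin φ₁ sin φ₂ + cos φ₁ cos φ₂ cos Δλ,  σ = 0.8909 rad → d_gc = 5676.0 km
Rhumb line: Δψ = -1.3987, q = Δφ/Δψ = 0.4639, d_rh = R√(Δφ²+q²Δλ²) = 6105.9 km
Excess = 6105.9 − 5676.0 = 429.9 ≈ 430 km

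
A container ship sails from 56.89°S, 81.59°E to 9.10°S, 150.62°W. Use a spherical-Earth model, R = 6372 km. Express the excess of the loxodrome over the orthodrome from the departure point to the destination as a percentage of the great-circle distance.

10.3%

Great circle: σ = 1.7701 rad → d_gc = Rσ = 11279.4 km
Rhumb: Δφ = +0.8341, Δλ = +2.2304, Δψ = +1.0537, q = Δφ/Δψ = 0.7916 → d_rh = R√(Δφ²+q²Δλ²) = 12442.6 km
Excess = (12442.6 − 11279.4) / 11279.4 = 1163.2 / 11279.4 = 10.31% ≈ 10.3%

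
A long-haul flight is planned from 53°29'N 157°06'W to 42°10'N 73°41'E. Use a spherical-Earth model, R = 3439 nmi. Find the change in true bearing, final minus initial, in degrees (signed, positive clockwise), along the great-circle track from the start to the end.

Initial bearing θ₁ = atan2(sin Δλ cos φ₂, cos φ₁ sin φ₂ − sin φ₁ cos φ₂ cos Δλ) = 323.50°
Final bearing θ₂ = (initial bearing from the destination back to the start) + 180° = 208.52°
Δθ = θ₂ − θ₁ = -115.0°

-115.0°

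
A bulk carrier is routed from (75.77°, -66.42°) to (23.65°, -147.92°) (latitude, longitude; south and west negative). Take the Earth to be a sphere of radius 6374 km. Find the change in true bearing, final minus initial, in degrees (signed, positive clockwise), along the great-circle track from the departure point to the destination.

-72.4°

At departure: θ₁ = atan2(sin Δλ cos φ₂, cos φ₁ sin φ₂ − sin φ₁ cos φ₂ cos Δλ) = 267.94°
At arrival: θ₂ = atan2(sin Δλ cos φ₁, −cos φ₂ sin φ₁ + sin φ₂ cos φ₁ cos Δλ) = 195.56°
Δθ = θ₂ − θ₁ = -72.4°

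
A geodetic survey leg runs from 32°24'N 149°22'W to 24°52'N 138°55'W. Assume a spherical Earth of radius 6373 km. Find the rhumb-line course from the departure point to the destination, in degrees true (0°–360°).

129.4°

Meridional parts: M(φ₁)=+0.5983, M(φ₂)=+0.4483 → ΔM = -0.1500;  Δλ = +0.1824 rad
tan C = Δλ / ΔM = -1.2161 → C = 129.43°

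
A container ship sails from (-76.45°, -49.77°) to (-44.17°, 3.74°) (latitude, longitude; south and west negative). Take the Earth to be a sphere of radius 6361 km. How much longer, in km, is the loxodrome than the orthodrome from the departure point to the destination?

Great circle: cos σ = sin φ₁ sin φ₂ + cos φ₁ cos φ₂ cos Δλ,  σ = 0.6804 rad → d_gc = 4327.9 km
Rhumb line: Δψ = +1.2693, q = Δφ/Δψ = 0.4439, d_rh = R√(Δφ²+q²Δλ²) = 4449.3 km
Excess = 4449.3 − 4327.9 = 121.4 ≈ 121 km

121 km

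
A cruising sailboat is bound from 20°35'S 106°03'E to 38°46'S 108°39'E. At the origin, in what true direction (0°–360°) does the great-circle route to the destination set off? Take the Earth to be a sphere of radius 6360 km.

θ = atan2( sin Δλ·cos φ₂ ,  cos φ₁ sin φ₂ − sin φ₁ cos φ₂ cos Δλ )
  = atan2(+0.0354, -0.3123) = 173.54°

173.5°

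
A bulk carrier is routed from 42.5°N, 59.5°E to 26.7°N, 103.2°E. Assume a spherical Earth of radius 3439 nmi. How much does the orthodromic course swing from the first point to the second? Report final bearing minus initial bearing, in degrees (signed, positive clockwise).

+25.9°

Initial bearing θ₁ = atan2(sin Δλ cos φ₂, cos φ₁ sin φ₂ − sin φ₁ cos φ₂ cos Δλ) = 99.66°
Final bearing θ₂ = (initial bearing from the destination back to the start) + 180° = 125.55°
Δθ = θ₂ − θ₁ = +25.9°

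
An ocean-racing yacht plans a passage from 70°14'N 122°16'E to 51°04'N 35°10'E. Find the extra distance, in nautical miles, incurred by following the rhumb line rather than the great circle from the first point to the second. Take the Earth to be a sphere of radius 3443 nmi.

Great circle: cos σ = sin φ₁ sin φ₂ + cos φ₁ cos φ₂ cos Δλ,  σ = 0.7336 rad → d_gc = 2525.6 nmi
Rhumb line: Δψ = -0.7074, q = Δφ/Δψ = 0.4729, d_rh = R√(Δφ²+q²Δλ²) = 2729.9 nmi
Excess = 2729.9 − 2525.6 = 204.3 ≈ 204 nmi

204 nmi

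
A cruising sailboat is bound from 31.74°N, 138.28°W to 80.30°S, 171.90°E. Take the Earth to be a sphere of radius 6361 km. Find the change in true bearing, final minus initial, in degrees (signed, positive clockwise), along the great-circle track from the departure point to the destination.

+37.7°

At departure: θ₁ = atan2(sin Δλ cos φ₂, cos φ₁ sin φ₂ − sin φ₁ cos φ₂ cos Δλ) = 188.18°
At arrival: θ₂ = atan2(sin Δλ cos φ₁, −cos φ₂ sin φ₁ + sin φ₂ cos φ₁ cos Δλ) = 225.91°
Δθ = θ₂ − θ₁ = +37.7°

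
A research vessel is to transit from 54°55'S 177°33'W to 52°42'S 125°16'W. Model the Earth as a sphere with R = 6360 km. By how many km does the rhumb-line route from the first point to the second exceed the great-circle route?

79 km

Great circle: cos σ = sin φ₁ sin φ₂ + cos φ₁ cos φ₂ cos Δλ,  σ = 0.5276 rad → d_gc = 3355.4 km
Rhumb line: Δψ = +0.0655, q = Δφ/Δψ = 0.5903, d_rh = R√(Δφ²+q²Δλ²) = 3434.8 km
Excess = 3434.8 − 3355.4 = 79.4 ≈ 79 km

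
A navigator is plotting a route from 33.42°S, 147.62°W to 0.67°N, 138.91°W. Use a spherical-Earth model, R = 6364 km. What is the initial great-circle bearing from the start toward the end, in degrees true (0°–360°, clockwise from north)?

15.3°

N = sin Δλ·cos φ₂ = +0.1514;  D = cos φ₁ sin φ₂ − sin φ₁ cos φ₂ cos Δλ = +0.5541
initial course = atan2(N, D) = 15.28°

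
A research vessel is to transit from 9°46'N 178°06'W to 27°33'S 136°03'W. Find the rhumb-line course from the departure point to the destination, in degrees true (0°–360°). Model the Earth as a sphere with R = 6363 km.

132.5°

Δψ = ln[tan(π/4+φ₂/2)/tan(π/4+φ₁/2)] = -0.6718
Δλ = +0.7339 rad (taken the short way round)
course = atan2(Δλ, Δψ) = 132.47°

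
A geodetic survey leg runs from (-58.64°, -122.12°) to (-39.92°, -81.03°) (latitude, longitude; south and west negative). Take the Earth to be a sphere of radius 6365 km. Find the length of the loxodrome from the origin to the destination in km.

Rhumb course C = atan2(Δλ, Δψ) with Δψ = ln[tan(π/4+φ₂/2)/tan(π/4+φ₁/2)] = +0.5093, Δλ = +0.7172 → C = 54.62°
d = R·|Δφ| / |cos C| = 6365·0.32673 / 0.57904 = 3591 km

3591 km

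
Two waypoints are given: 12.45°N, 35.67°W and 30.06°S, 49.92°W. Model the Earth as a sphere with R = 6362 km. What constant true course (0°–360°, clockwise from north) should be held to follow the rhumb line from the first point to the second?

197.9°

Meridional parts: M(φ₁)=+0.2190, M(φ₂)=-0.5505 → ΔM = -0.7695;  Δλ = -0.2487 rad
tan C = Δλ / ΔM = +0.3232 → C = 197.91°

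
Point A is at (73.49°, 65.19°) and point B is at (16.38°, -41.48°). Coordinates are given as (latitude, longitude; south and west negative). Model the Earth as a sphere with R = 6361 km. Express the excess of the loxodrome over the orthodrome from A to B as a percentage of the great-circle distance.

Great circle: σ = 1.3774 rad → d_gc = Rσ = 8761.8 km
Rhumb: Δφ = -0.9968, Δλ = -1.8617, Δψ = -1.6406, q = Δφ/Δψ = 0.6076 → d_rh = R√(Δφ²+q²Δλ²) = 9590.0 km
Excess = (9590.0 − 8761.8) / 8761.8 = 828.2 / 8761.8 = 9.452% ≈ 9.5%

9.5%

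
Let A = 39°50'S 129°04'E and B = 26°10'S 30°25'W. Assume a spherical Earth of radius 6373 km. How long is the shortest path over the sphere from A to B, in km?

12378 km

cos σ = sin φ₁ sin φ₂ + cos φ₁ cos φ₂ cos Δλ
      = sin(-39.83°)sin(-26.17°) + cos(-39.83°)cos(-26.17°)cos(-159.48°) = -0.3630
σ = 111.286° → d = Rσ = 6373·1.94230 = 12378 km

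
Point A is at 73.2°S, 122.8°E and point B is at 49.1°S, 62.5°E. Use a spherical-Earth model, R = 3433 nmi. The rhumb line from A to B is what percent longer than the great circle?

Great circle: σ = 0.6140 rad → d_gc = Rσ = 2107.8 nmi
Rhumb: Δφ = +0.4206, Δλ = -1.0524, Δψ = +0.9263, q = Δφ/Δψ = 0.4541 → d_rh = R√(Δφ²+q²Δλ²) = 2185.6 nmi
Excess = (2185.6 − 2107.8) / 2107.8 = 77.8 / 2107.8 = 3.69% ≈ 3.7%

3.7%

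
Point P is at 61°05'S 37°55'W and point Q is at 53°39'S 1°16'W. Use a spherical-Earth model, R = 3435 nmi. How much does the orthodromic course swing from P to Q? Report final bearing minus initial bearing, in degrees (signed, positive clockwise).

-31.2°

Initial bearing θ₁ = atan2(sin Δλ cos φ₂, cos φ₁ sin φ₂ − sin φ₁ cos φ₂ cos Δλ) = 85.67°
Final bearing θ₂ = (initial bearing from the destination back to the start) + 180° = 54.44°
Δθ = θ₂ − θ₁ = -31.2°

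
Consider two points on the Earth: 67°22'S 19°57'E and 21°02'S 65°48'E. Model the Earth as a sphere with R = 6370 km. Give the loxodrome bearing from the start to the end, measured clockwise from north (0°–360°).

33.0°

Meridional parts: M(φ₁)=-1.6088, M(φ₂)=-0.3756 → ΔM = +1.2332;  Δλ = +0.8002 rad
tan C = Δλ / ΔM = +0.6489 → C = 32.98°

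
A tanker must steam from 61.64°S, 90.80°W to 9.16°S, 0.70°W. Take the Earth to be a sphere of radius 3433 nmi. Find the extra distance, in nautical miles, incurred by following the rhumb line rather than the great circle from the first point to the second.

Great circle: cos σ = sin φ₁ sin φ₂ + cos φ₁ cos φ₂ cos Δλ,  σ = 1.4311 rad → d_gc = 4912.9 nmi
Rhumb line: Δψ = +1.2151, q = Δφ/Δψ = 0.7538, d_rh = R√(Δφ²+q²Δλ²) = 5142.7 nmi
Excess = 5142.7 − 4912.9 = 229.8 ≈ 230 nmi

230 nmi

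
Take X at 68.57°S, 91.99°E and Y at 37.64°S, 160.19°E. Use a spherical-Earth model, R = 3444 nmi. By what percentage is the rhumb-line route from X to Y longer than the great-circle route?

4.1%

Great circle: σ = 0.8286 rad → d_gc = Rσ = 2853.6 nmi
Rhumb: Δφ = +0.5398, Δλ = +1.1903, Δψ = +0.9548, q = Δφ/Δψ = 0.5654 → d_rh = R√(Δφ²+q²Δλ²) = 2971.3 nmi
Excess = (2971.3 − 2853.6) / 2853.6 = 117.7 / 2853.6 = 4.12% ≈ 4.1%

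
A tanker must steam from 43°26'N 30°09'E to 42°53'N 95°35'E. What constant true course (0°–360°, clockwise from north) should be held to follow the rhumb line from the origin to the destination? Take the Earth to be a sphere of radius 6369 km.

90.7°

Δψ = ln[tan(π/4+φ₂/2)/tan(π/4+φ₁/2)] = -0.0132
Δλ = +1.1420 rad (taken the short way round)
course = atan2(Δλ, Δψ) = 90.66°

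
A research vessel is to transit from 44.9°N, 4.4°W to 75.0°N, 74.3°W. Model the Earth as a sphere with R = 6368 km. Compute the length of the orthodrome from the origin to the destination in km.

4652 km

cos σ = sin φ₁ sin φ₂ + cos φ₁ cos φ₂ cos Δλ
      = sin(44.90°)sin(75.00°) + cos(44.90°)cos(75.00°)cos(-69.90°) = 0.7448
σ = 41.856° → d = Rσ = 6368·0.73053 = 4652 km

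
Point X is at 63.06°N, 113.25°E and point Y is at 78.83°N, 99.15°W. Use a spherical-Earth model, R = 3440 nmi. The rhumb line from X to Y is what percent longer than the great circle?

Great circle: σ = 0.6427 rad → d_gc = Rσ = 2210.8 nmi
Rhumb: Δφ = +0.2752, Δλ = +2.5761, Δψ = +0.8959, q = Δφ/Δψ = 0.3072 → d_rh = R√(Δφ²+q²Δλ²) = 2882.5 nmi
Excess = (2882.5 − 2210.8) / 2210.8 = 671.7 / 2210.8 = 30.38% ≈ 30.4%

30.4%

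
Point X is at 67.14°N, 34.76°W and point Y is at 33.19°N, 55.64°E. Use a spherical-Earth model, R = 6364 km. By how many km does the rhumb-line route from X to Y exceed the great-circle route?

Great circle: cos σ = sin φ₁ sin φ₂ + cos φ₁ cos φ₂ cos Δλ,  σ = 1.0447 rad → d_gc = 6648.5 km
Rhumb line: Δψ = -0.9839, q = Δφ/Δψ = 0.6022, d_rh = R√(Δφ²+q²Δλ²) = 7126.4 km
Excess = 7126.4 − 6648.5 = 477.9 ≈ 478 km

478 km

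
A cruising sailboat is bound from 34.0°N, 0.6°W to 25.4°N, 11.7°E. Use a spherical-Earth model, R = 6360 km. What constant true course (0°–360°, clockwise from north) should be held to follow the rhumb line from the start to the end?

128.9°

Meridional parts: M(φ₁)=+0.6317, M(φ₂)=+0.4586 → ΔM = -0.1731;  Δλ = +0.2147 rad
tan C = Δλ / ΔM = -1.2404 → C = 128.88°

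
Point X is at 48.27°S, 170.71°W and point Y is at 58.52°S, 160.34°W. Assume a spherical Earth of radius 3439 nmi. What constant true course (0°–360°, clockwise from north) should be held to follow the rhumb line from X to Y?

Δψ = ln[tan(π/4+φ₂/2)/tan(π/4+φ₁/2)] = -0.3019
Δλ = +0.1810 rad (taken the short way round)
course = atan2(Δλ, Δψ) = 149.06°

149.1°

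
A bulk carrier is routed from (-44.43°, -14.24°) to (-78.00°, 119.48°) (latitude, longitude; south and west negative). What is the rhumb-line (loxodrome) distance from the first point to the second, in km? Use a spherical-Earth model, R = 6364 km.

7305 km

Rhumb course C = atan2(Δλ, Δψ) with Δψ = ln[tan(π/4+φ₂/2)/tan(π/4+φ₁/2)] = -1.3854, Δλ = +2.3339 → C = 120.69°
d = R·|Δφ| / |cos C| = 6364·0.58591 / 0.51046 = 7305 km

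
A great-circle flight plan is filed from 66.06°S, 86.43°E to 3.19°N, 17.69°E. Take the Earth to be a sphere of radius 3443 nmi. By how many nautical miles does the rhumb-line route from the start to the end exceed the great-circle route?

116 nmi

Great circle: cos σ = sin φ₁ sin φ₂ + cos φ₁ cos φ₂ cos Δλ,  σ = 1.4746 rad → d_gc = 5077.0 nmi
Rhumb line: Δψ = +1.6068, q = Δφ/Δψ = 0.7522, d_rh = R√(Δφ²+q²Δλ²) = 5193.3 nmi
Excess = 5193.3 − 5077.0 = 116.3 ≈ 116 nmi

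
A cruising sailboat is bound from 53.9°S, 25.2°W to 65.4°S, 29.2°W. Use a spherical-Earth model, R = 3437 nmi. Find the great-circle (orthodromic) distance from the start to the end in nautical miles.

cos σ = sin φ₁ sin φ₂ + cos φ₁ cos φ₂ cos Δλ
      = sin(-53.90°)sin(-65.40°) + cos(-53.90°)cos(-65.40°)cos(-4.00°) = 0.9793
σ = 11.670° → d = Rσ = 3437·0.20369 = 700 nmi

700 nmi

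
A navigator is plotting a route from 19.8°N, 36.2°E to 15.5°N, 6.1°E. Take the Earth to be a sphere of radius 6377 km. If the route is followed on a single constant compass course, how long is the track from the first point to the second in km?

3227 km

Δψ = ln[tan(π/4+φ₂/2)/tan(π/4+φ₁/2)] = -0.0788;  Δφ = -0.0750 rad,  Δλ = -0.5253 rad
q = Δφ/Δψ = 0.9527
d = R·√(Δφ² + q²Δλ²) = 6377·0.50607 = 3227 km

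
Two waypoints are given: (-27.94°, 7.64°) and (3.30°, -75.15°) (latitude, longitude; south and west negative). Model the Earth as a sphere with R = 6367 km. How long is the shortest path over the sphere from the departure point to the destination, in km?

Haversine: a = sin²(Δφ/2)+cos φ₁ cos φ₂ sin²(Δλ/2) = 0.45814;  σ = 2·atan2(√a,√(1−a))
σ = 85.197° → d = Rσ = 6367·1.48698 = 9468 km

9468 km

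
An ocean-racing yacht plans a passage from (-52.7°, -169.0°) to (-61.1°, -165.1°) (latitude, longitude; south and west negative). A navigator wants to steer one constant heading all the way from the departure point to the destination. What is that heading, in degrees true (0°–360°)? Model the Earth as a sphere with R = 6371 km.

Meridional parts: M(φ₁)=-1.0862, M(φ₂)=-1.3560 → ΔM = -0.2698;  Δλ = +0.0681 rad
tan C = Δλ / ΔM = -0.2522 → C = 165.84°

165.8°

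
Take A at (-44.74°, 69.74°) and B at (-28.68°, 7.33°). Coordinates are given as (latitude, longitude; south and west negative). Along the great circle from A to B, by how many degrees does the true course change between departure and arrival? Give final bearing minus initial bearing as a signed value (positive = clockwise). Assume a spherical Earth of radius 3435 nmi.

+40.2°

Initial bearing θ₁ = atan2(sin Δλ cos φ₂, cos φ₁ sin φ₂ − sin φ₁ cos φ₂ cos Δλ) = 265.96°
Final bearing θ₂ = (initial bearing from the destination back to the start) + 180° = 306.13°
Δθ = θ₂ − θ₁ = +40.2°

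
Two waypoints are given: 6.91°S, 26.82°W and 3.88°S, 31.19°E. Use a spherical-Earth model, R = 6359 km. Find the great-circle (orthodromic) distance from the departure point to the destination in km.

Haversine: a = sin²(Δφ/2)+cos φ₁ cos φ₂ sin²(Δλ/2) = 0.23357;  σ = 2·atan2(√a,√(1−a))
σ = 57.801° → d = Rσ = 6359·1.00882 = 6415 km

6415 km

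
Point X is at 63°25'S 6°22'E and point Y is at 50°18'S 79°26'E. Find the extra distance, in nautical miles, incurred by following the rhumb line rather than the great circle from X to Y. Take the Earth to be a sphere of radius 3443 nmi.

Great circle: cos σ = sin φ₁ sin φ₂ + cos φ₁ cos φ₂ cos Δλ,  σ = 0.6899 rad → d_gc = 2375.3 nmi
Rhumb line: Δψ = +0.4241, q = Δφ/Δψ = 0.5398, d_rh = R√(Δφ²+q²Δλ²) = 2497.9 nmi
Excess = 2497.9 − 2375.3 = 122.6 ≈ 123 nmi

123 nmi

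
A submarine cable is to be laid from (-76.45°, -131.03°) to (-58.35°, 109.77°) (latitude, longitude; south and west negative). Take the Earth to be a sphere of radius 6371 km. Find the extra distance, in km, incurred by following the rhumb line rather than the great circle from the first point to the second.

787 km

Great circle: cos σ = sin φ₁ sin φ₂ + cos φ₁ cos φ₂ cos Δλ,  σ = 0.6957 rad → d_gc = 4432.385 km
Rhumb line: Δψ = +0.8696, q = Δφ/Δψ = 0.3633, d_rh = R√(Δφ²+q²Δλ²) = 5218.890 km
Excess = 5218.890 − 4432.385 = 786.505 ≈ 787 km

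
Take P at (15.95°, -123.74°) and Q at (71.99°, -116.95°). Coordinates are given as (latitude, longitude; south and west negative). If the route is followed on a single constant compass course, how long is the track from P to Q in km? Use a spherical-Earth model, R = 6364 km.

Δψ = ln[tan(π/4+φ₂/2)/tan(π/4+φ₁/2)] = +1.5601;  Δφ = +0.9781 rad,  Δλ = +0.1185 rad
q = Δφ/Δψ = 0.6269
d = R·√(Δφ² + q²Δλ²) = 6364·0.98090 = 6242 km

6242 km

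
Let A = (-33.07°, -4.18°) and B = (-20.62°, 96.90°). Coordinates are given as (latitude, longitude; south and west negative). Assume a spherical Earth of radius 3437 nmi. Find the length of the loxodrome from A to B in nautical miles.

5445 nmi

Rhumb course C = atan2(Δλ, Δψ) with Δψ = ln[tan(π/4+φ₂/2)/tan(π/4+φ₁/2)] = +0.2443, Δλ = +1.7642 → C = 82.12°
d = R·|Δφ| / |cos C| = 3437·0.21729 / 0.13715 = 5445 nmi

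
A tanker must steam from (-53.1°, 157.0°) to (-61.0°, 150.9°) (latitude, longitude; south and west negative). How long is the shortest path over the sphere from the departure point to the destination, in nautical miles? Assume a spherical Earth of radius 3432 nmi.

cos σ = sin φ₁ sin φ₂ + cos φ₁ cos φ₂ cos Δλ
      = sin(-53.10°)sin(-61.00°) + cos(-53.10°)cos(-61.00°)cos(-6.10°) = 0.9889
σ = 8.560° → d = Rσ = 3432·0.14940 = 513 nmi

513 nmi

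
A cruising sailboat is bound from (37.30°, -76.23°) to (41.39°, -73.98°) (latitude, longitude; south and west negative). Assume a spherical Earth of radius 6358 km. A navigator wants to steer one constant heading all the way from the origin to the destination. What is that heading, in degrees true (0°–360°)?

23.0°

Δψ = ln[tan(π/4+φ₂/2)/tan(π/4+φ₁/2)] = +0.0924
Δλ = +0.0393 rad (taken the short way round)
course = atan2(Δλ, Δψ) = 23.04°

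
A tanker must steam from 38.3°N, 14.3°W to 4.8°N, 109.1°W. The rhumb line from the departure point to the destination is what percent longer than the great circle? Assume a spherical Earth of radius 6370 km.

2.2%

Great circle: σ = 1.5844 rad → d_gc = Rσ = 10092.5 km
Rhumb: Δφ = -0.5847, Δλ = -1.6546, Δψ = -0.6408, q = Δφ/Δψ = 0.9125 → d_rh = R√(Δφ²+q²Δλ²) = 10313.1 km
Excess = (10313.1 − 10092.5) / 10092.5 = 220.6 / 10092.5 = 2.19% ≈ 2.2%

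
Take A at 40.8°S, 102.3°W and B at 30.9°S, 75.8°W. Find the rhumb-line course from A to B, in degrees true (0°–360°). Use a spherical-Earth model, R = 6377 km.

Meridional parts: M(φ₁)=-0.7812, M(φ₂)=-0.5675 → ΔM = +0.2137;  Δλ = +0.4625 rad
tan C = Δλ / ΔM = +2.1641 → C = 65.20°

65.2°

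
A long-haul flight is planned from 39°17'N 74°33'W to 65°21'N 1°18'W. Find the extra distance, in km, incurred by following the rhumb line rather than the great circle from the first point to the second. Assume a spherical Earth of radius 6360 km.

252 km

Great circle: cos σ = sin φ₁ sin φ₂ + cos φ₁ cos φ₂ cos Δλ,  σ = 0.8386 rad → d_gc = 5333.6 km
Rhumb line: Δψ = +0.7743, q = Δφ/Δψ = 0.5875, d_rh = R√(Δφ²+q²Δλ²) = 5585.2 km
Excess = 5585.2 − 5333.6 = 251.6 ≈ 252 km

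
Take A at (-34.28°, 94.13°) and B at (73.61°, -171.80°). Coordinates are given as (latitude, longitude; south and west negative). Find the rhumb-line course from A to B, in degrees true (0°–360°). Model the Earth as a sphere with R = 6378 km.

32.5°

Meridional parts: M(φ₁)=-0.6376, M(φ₂)=+1.9379 → ΔM = +2.5754;  Δλ = +1.6418 rad
tan C = Δλ / ΔM = +0.6375 → C = 32.52°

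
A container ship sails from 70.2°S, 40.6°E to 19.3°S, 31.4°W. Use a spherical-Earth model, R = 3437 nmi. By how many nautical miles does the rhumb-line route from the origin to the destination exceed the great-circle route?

152 nmi

Great circle: cos σ = sin φ₁ sin φ₂ + cos φ₁ cos φ₂ cos Δλ,  σ = 1.1486 rad → d_gc = 3947.7 nmi
Rhumb line: Δψ = +1.4023, q = Δφ/Δψ = 0.6335, d_rh = R√(Δφ²+q²Δλ²) = 4100.0 nmi
Excess = 4100.0 − 3947.7 = 152.3 ≈ 152 nmi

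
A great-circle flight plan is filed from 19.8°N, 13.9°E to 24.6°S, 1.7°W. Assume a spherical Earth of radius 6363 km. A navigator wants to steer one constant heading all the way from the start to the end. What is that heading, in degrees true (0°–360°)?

198.9°

Meridional parts: M(φ₁)=+0.3527, M(φ₂)=-0.4432 → ΔM = -0.7959;  Δλ = -0.2723 rad
tan C = Δλ / ΔM = +0.3421 → C = 198.89°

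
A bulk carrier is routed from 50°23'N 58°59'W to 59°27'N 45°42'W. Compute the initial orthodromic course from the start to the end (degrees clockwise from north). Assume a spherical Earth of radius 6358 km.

34.8°

N = sin Δλ·cos φ₂ = +0.1168;  D = cos φ₁ sin φ₂ − sin φ₁ cos φ₂ cos Δλ = +0.1681
initial course = atan2(N, D) = 34.80°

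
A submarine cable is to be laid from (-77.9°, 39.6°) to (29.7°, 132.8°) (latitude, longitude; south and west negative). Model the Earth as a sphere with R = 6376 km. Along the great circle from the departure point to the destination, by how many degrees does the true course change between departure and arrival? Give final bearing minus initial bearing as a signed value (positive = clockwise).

At departure: θ₁ = atan2(sin Δλ cos φ₂, cos φ₁ sin φ₂ − sin φ₁ cos φ₂ cos Δλ) = 86.28°
At arrival: θ₂ = atan2(sin Δλ cos φ₁, −cos φ₂ sin φ₁ + sin φ₂ cos φ₁ cos Δλ) = 13.93°
Δθ = θ₂ − θ₁ = -72.3°

-72.3°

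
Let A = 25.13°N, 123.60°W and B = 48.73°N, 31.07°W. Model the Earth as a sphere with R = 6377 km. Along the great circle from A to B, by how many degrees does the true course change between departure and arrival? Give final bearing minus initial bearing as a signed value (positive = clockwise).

Initial bearing θ₁ = atan2(sin Δλ cos φ₂, cos φ₁ sin φ₂ − sin φ₁ cos φ₂ cos Δλ) = 43.56°
Final bearing θ₂ = (initial bearing from the destination back to the start) + 180° = 108.93°
Δθ = θ₂ − θ₁ = +65.4°

+65.4°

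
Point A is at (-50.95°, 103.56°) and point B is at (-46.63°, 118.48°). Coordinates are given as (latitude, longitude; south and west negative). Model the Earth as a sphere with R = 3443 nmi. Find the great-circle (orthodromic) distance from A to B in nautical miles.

Haversine: a = sin²(Δφ/2)+cos φ₁ cos φ₂ sin²(Δλ/2) = 0.00871;  σ = 2·atan2(√a,√(1−a))
σ = 10.712° → d = Rσ = 3443·0.18696 = 644 nmi

644 nmi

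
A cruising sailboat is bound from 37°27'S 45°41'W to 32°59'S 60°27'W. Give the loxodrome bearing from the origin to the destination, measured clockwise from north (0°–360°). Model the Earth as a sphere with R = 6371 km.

Δψ = ln[tan(π/4+φ₂/2)/tan(π/4+φ₁/2)] = +0.0955
Δλ = -0.2577 rad (taken the short way round)
course = atan2(Δλ, Δψ) = 290.33°

290.3°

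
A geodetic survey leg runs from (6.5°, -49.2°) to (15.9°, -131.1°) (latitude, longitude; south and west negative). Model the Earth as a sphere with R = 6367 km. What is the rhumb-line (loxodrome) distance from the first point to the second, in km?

Rhumb course C = atan2(Δλ, Δψ) with Δψ = ln[tan(π/4+φ₂/2)/tan(π/4+φ₁/2)] = +0.1674, Δλ = -1.4294 → C = 276.68°
d = R·|Δφ| / |cos C| = 6367·0.16406 / 0.11635 = 8978 km

8978 km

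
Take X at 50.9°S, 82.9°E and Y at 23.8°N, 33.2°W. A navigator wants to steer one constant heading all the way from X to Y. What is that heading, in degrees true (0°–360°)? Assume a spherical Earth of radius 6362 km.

305.8°

Δψ = ln[tan(π/4+φ₂/2)/tan(π/4+φ₁/2)] = +1.4632
Δλ = -2.0263 rad (taken the short way round)
course = atan2(Δλ, Δψ) = 305.83°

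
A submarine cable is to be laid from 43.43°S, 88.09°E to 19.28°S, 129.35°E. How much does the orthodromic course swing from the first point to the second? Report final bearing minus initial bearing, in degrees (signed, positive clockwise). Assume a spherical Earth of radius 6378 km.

At departure: θ₁ = atan2(sin Δλ cos φ₂, cos φ₁ sin φ₂ − sin φ₁ cos φ₂ cos Δλ) = 68.28°
At arrival: θ₂ = atan2(sin Δλ cos φ₁, −cos φ₂ sin φ₁ + sin φ₂ cos φ₁ cos Δλ) = 45.62°
Δθ = θ₂ − θ₁ = -22.7°

-22.7°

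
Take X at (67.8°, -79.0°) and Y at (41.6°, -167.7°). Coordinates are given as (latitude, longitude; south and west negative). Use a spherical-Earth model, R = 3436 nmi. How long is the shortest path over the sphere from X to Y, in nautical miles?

3095 nmi

cos σ = sin φ₁ sin φ₂ + cos φ₁ cos φ₂ cos Δλ
      = sin(67.80°)sin(41.60°) + cos(67.80°)cos(41.60°)cos(-88.70°) = 0.6211
σ = 51.602° → d = Rσ = 3436·0.90063 = 3095 nmi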